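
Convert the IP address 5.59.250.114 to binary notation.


5 = 00000101
59 = 00111011
250 = 11111010
114 = 01110010
Binary: 00000101.00111011.11111010.01110010


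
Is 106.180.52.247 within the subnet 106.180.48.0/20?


Subnet network: 106.180.48.0
Test IP AND mask: 106.180.48.0
Yes, 106.180.52.247 is in 106.180.48.0/20


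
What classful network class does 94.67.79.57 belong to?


First octet: 94
Binary: 01011110
0xxxxxxx -> Class A (1-126)
Class A, default mask 255.0.0.0 (/8)


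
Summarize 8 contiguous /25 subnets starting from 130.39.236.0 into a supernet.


Original prefix: /25
Number of subnets: 8 = 2^3
New prefix = 25 - 3 = 22
Supernet: 130.39.236.0/22


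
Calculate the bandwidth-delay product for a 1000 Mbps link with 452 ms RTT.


BDP = bandwidth * RTT
= 1000 Mbps * 452 ms
= 1000 * 1e6 * 452 / 1000 bits
= 452000000 bits
= 56500000 bytes
= 55175.7812 KB
BDP = 452000000 bits (56500000 bytes)


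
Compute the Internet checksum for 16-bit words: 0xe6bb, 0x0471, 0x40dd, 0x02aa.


Sum all words (with carry folding):
+ 0xe6bb = 0xe6bb
+ 0x0471 = 0xeb2c
+ 0x40dd = 0x2c0a
+ 0x02aa = 0x2eb4
One's complement: ~0x2eb4
Checksum = 0xd14b


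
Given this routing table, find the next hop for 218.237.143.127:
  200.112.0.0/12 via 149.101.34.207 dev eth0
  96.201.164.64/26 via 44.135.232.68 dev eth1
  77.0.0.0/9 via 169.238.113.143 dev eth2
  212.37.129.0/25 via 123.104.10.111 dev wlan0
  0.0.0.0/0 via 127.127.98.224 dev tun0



Longest prefix match for 218.237.143.127:
  /12 200.112.0.0: no
  /26 96.201.164.64: no
  /9 77.0.0.0: no
  /25 212.37.129.0: no
  /0 0.0.0.0: MATCH
Selected: next-hop 127.127.98.224 via tun0 (matched /0)


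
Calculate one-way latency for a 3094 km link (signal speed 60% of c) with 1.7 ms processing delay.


Speed = 0.6 * 3e5 km/s = 180000 km/s
Propagation delay = 3094 / 180000 = 0.0172 s = 17.1889 ms
Processing delay = 1.7 ms
Total one-way latency = 18.8889 ms


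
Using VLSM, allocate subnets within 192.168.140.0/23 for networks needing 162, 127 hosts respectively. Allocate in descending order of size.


162 hosts -> /24 (254 usable): 192.168.140.0/24
127 hosts -> /24 (254 usable): 192.168.141.0/24
Allocation: 192.168.140.0/24 (162 hosts, 254 usable); 192.168.141.0/24 (127 hosts, 254 usable)


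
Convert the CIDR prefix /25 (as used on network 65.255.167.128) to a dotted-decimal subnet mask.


/25 means 25 network bits, 7 host bits
Binary: 11111111111111111111111110000000
Mask: 255.255.255.128


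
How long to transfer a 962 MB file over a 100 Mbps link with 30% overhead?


Effective throughput = 100 * (1 - 30/100) = 70 Mbps
File size in Mb = 962 * 8 = 7696 Mb
Time = 7696 / 70
Time = 109.9429 seconds


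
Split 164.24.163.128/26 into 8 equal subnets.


New prefix = 26 + 3 = 29
Each subnet has 8 addresses
  164.24.163.128/29
  164.24.163.136/29
  164.24.163.144/29
  164.24.163.152/29
  164.24.163.160/29
  164.24.163.168/29
  164.24.163.176/29
  164.24.163.184/29
Subnets: 164.24.163.128/29, 164.24.163.136/29, 164.24.163.144/29, 164.24.163.152/29, 164.24.163.160/29, 164.24.163.168/29, 164.24.163.176/29, 164.24.163.184/29


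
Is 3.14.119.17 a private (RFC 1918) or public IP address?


RFC 1918 private ranges:
  10.0.0.0/8 (10.0.0.0 - 10.255.255.255)
  172.16.0.0/12 (172.16.0.0 - 172.31.255.255)
  192.168.0.0/16 (192.168.0.0 - 192.168.255.255)
Public (not in any RFC 1918 range)


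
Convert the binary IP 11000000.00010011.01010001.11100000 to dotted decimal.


11000000 = 192
00010011 = 19
01010001 = 81
11100000 = 224
IP: 192.19.81.224


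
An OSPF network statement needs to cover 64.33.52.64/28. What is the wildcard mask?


Subnet mask: 255.255.255.240
Wildcard = 255.255.255.255 - subnet mask
255 - 255 = 0
255 - 255 = 0
255 - 255 = 0
255 - 240 = 15
Wildcard: 0.0.0.15


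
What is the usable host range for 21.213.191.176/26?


Network: 21.213.191.128
Broadcast: 21.213.191.191
First usable = network + 1
Last usable = broadcast - 1
Range: 21.213.191.129 to 21.213.191.190


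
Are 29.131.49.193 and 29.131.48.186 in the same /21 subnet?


Mask: 255.255.248.0
29.131.49.193 AND mask = 29.131.48.0
29.131.48.186 AND mask = 29.131.48.0
Yes, same subnet (29.131.48.0)


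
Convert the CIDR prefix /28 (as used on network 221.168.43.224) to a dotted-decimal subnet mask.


/28 means 28 network bits, 4 host bits
Binary: 11111111111111111111111111110000
Mask: 255.255.255.240


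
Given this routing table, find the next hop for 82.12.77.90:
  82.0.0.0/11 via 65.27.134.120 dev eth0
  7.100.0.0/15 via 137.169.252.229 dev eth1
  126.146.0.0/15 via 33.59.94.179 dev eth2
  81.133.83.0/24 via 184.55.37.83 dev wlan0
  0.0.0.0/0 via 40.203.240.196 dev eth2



Longest prefix match for 82.12.77.90:
  /11 82.0.0.0: MATCH
  /15 7.100.0.0: no
  /15 126.146.0.0: no
  /24 81.133.83.0: no
  /0 0.0.0.0: MATCH
Selected: next-hop 65.27.134.120 via eth0 (matched /11)


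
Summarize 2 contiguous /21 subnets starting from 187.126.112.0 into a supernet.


Original prefix: /21
Number of subnets: 2 = 2^1
New prefix = 21 - 1 = 20
Supernet: 187.126.112.0/20


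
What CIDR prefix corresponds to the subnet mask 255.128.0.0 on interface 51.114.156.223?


Binary: 11111111.10000000.00000000.00000000
Count leading 1s
Prefix: /9


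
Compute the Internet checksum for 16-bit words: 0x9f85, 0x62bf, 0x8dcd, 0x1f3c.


Sum all words (with carry folding):
+ 0x9f85 = 0x9f85
+ 0x62bf = 0x0245
+ 0x8dcd = 0x9012
+ 0x1f3c = 0xaf4e
One's complement: ~0xaf4e
Checksum = 0x50b1


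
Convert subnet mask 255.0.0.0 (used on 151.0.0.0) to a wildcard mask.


Subnet mask: 255.0.0.0
Wildcard = 255.255.255.255 - subnet mask
255 - 255 = 0
255 - 0 = 255
255 - 0 = 255
255 - 0 = 255
Wildcard: 0.255.255.255


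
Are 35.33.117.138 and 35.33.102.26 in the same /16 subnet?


Mask: 255.255.0.0
35.33.117.138 AND mask = 35.33.0.0
35.33.102.26 AND mask = 35.33.0.0
Yes, same subnet (35.33.0.0)


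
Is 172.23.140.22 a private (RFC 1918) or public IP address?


RFC 1918 private ranges:
  10.0.0.0/8 (10.0.0.0 - 10.255.255.255)
  172.16.0.0/12 (172.16.0.0 - 172.31.255.255)
  192.168.0.0/16 (192.168.0.0 - 192.168.255.255)
Private (in 172.16.0.0/12)


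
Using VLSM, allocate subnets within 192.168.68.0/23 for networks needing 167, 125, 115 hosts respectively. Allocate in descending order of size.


167 hosts -> /24 (254 usable): 192.168.68.0/24
125 hosts -> /25 (126 usable): 192.168.69.0/25
115 hosts -> /25 (126 usable): 192.168.69.128/25
Allocation: 192.168.68.0/24 (167 hosts, 254 usable); 192.168.69.0/25 (125 hosts, 126 usable); 192.168.69.128/25 (115 hosts, 126 usable)


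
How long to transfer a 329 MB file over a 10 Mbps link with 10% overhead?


Effective throughput = 10 * (1 - 10/100) = 9 Mbps
File size in Mb = 329 * 8 = 2632 Mb
Time = 2632 / 9
Time = 292.4444 seconds


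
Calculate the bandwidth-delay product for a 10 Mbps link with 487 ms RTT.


BDP = bandwidth * RTT
= 10 Mbps * 487 ms
= 10 * 1e6 * 487 / 1000 bits
= 4870000 bits
= 608750 bytes
= 594.4824 KB
BDP = 4870000 bits (608750 bytes)


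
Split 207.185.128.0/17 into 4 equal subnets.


New prefix = 17 + 2 = 19
Each subnet has 8192 addresses
  207.185.128.0/19
  207.185.160.0/19
  207.185.192.0/19
  207.185.224.0/19
Subnets: 207.185.128.0/19, 207.185.160.0/19, 207.185.192.0/19, 207.185.224.0/19


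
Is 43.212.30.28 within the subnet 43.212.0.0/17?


Subnet network: 43.212.0.0
Test IP AND mask: 43.212.0.0
Yes, 43.212.30.28 is in 43.212.0.0/17


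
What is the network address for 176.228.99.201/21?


IP:   10110000.11100100.01100011.11001001
Mask: 11111111.11111111.11111000.00000000
AND operation:
Net:  10110000.11100100.01100000.00000000
Network: 176.228.96.0/21


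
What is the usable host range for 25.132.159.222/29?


Network: 25.132.159.216
Broadcast: 25.132.159.223
First usable = network + 1
Last usable = broadcast - 1
Range: 25.132.159.217 to 25.132.159.222


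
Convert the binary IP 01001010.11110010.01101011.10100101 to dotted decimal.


01001010 = 74
11110010 = 242
01101011 = 107
10100101 = 165
IP: 74.242.107.165


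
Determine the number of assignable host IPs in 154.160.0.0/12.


Host bits = 32 - 12 = 20
Total addresses = 2^20 = 1048576
Usable = total - 2 (network and broadcast)
Usable hosts: 1048574


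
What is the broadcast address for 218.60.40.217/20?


Network: 218.60.32.0/20
Host bits = 12
Set all host bits to 1:
Broadcast: 218.60.47.255


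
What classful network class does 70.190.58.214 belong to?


First octet: 70
Binary: 01000110
0xxxxxxx -> Class A (1-126)
Class A, default mask 255.0.0.0 (/8)


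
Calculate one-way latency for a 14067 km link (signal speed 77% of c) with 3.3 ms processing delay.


Speed = 0.77 * 3e5 km/s = 231000 km/s
Propagation delay = 14067 / 231000 = 0.0609 s = 60.8961 ms
Processing delay = 3.3 ms
Total one-way latency = 64.1961 ms


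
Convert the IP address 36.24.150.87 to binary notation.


36 = 00100100
24 = 00011000
150 = 10010110
87 = 01010111
Binary: 00100100.00011000.10010110.01010111


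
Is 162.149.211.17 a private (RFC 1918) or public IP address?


RFC 1918 private ranges:
  10.0.0.0/8 (10.0.0.0 - 10.255.255.255)
  172.16.0.0/12 (172.16.0.0 - 172.31.255.255)
  192.168.0.0/16 (192.168.0.0 - 192.168.255.255)
Public (not in any RFC 1918 range)


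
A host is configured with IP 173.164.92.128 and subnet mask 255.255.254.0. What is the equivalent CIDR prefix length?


Binary: 11111111.11111111.11111110.00000000
Count leading 1s
Prefix: /23


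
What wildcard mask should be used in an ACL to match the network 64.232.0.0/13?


Subnet mask: 255.248.0.0
Wildcard = 255.255.255.255 - subnet mask
255 - 255 = 0
255 - 248 = 7
255 - 0 = 255
255 - 0 = 255
Wildcard: 0.7.255.255


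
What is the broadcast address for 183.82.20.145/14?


Network: 183.80.0.0/14
Host bits = 18
Set all host bits to 1:
Broadcast: 183.83.255.255


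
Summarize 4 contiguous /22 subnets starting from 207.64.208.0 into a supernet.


Original prefix: /22
Number of subnets: 4 = 2^2
New prefix = 22 - 2 = 20
Supernet: 207.64.208.0/20


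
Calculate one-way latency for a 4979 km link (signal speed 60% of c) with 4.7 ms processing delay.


Speed = 0.6 * 3e5 km/s = 180000 km/s
Propagation delay = 4979 / 180000 = 0.0277 s = 27.6611 ms
Processing delay = 4.7 ms
Total one-way latency = 32.3611 ms


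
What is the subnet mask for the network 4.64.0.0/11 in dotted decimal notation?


/11 means 11 network bits, 21 host bits
Binary: 11111111111000000000000000000000
Mask: 255.224.0.0


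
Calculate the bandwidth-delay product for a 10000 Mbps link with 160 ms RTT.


BDP = bandwidth * RTT
= 10000 Mbps * 160 ms
= 10000 * 1e6 * 160 / 1000 bits
= 1600000000 bits
= 200000000 bytes
= 195312.5 KB
BDP = 1600000000 bits (200000000 bytes)


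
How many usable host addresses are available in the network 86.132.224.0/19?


Host bits = 32 - 19 = 13
Total addresses = 2^13 = 8192
Usable = total - 2 (network and broadcast)
Usable hosts: 8190


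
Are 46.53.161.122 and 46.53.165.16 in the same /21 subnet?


Mask: 255.255.248.0
46.53.161.122 AND mask = 46.53.160.0
46.53.165.16 AND mask = 46.53.160.0
Yes, same subnet (46.53.160.0)


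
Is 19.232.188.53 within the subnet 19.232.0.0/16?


Subnet network: 19.232.0.0
Test IP AND mask: 19.232.0.0
Yes, 19.232.188.53 is in 19.232.0.0/16


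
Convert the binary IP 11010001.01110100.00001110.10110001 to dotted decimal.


11010001 = 209
01110100 = 116
00001110 = 14
10110001 = 177
IP: 209.116.14.177


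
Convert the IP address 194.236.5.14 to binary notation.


194 = 11000010
236 = 11101100
5 = 00000101
14 = 00001110
Binary: 11000010.11101100.00000101.00001110


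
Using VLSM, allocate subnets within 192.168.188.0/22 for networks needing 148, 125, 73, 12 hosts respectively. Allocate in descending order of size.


148 hosts -> /24 (254 usable): 192.168.188.0/24
125 hosts -> /25 (126 usable): 192.168.189.0/25
73 hosts -> /25 (126 usable): 192.168.189.128/25
12 hosts -> /28 (14 usable): 192.168.190.0/28
Allocation: 192.168.188.0/24 (148 hosts, 254 usable); 192.168.189.0/25 (125 hosts, 126 usable); 192.168.189.128/25 (73 hosts, 126 usable); 192.168.190.0/28 (12 hosts, 14 usable)


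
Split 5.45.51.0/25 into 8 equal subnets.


New prefix = 25 + 3 = 28
Each subnet has 16 addresses
  5.45.51.0/28
  5.45.51.16/28
  5.45.51.32/28
  5.45.51.48/28
  5.45.51.64/28
  5.45.51.80/28
  5.45.51.96/28
  5.45.51.112/28
Subnets: 5.45.51.0/28, 5.45.51.16/28, 5.45.51.32/28, 5.45.51.48/28, 5.45.51.64/28, 5.45.51.80/28, 5.45.51.96/28, 5.45.51.112/28


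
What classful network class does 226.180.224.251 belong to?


First octet: 226
Binary: 11100010
1110xxxx -> Class D (224-239)
Class D (multicast), default mask N/A


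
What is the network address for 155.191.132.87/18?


IP:   10011011.10111111.10000100.01010111
Mask: 11111111.11111111.11000000.00000000
AND operation:
Net:  10011011.10111111.10000000.00000000
Network: 155.191.128.0/18


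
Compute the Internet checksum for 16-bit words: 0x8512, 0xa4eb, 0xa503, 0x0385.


Sum all words (with carry folding):
+ 0x8512 = 0x8512
+ 0xa4eb = 0x29fe
+ 0xa503 = 0xcf01
+ 0x0385 = 0xd286
One's complement: ~0xd286
Checksum = 0x2d79


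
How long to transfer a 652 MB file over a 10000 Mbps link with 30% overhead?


Effective throughput = 10000 * (1 - 30/100) = 7000 Mbps
File size in Mb = 652 * 8 = 5216 Mb
Time = 5216 / 7000
Time = 0.7451 seconds


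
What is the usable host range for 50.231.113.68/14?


Network: 50.228.0.0
Broadcast: 50.231.255.255
First usable = network + 1
Last usable = broadcast - 1
Range: 50.228.0.1 to 50.231.255.254


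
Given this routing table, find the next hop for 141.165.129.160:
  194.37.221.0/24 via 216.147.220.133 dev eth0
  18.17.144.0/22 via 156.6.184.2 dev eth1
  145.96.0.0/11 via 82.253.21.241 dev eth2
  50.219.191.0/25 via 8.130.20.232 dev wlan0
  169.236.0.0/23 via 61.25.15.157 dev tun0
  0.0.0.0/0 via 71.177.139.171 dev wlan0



Longest prefix match for 141.165.129.160:
  /24 194.37.221.0: no
  /22 18.17.144.0: no
  /11 145.96.0.0: no
  /25 50.219.191.0: no
  /23 169.236.0.0: no
  /0 0.0.0.0: MATCH
Selected: next-hop 71.177.139.171 via wlan0 (matched /0)


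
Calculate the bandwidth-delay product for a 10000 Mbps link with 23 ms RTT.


BDP = bandwidth * RTT
= 10000 Mbps * 23 ms
= 10000 * 1e6 * 23 / 1000 bits
= 230000000 bits
= 28750000 bytes
= 28076.1719 KB
BDP = 230000000 bits (28750000 bytes)


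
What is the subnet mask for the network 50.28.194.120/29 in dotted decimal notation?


/29 means 29 network bits, 3 host bits
Binary: 11111111111111111111111111111000
Mask: 255.255.255.248


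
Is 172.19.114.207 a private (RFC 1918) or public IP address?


RFC 1918 private ranges:
  10.0.0.0/8 (10.0.0.0 - 10.255.255.255)
  172.16.0.0/12 (172.16.0.0 - 172.31.255.255)
  192.168.0.0/16 (192.168.0.0 - 192.168.255.255)
Private (in 172.16.0.0/12)


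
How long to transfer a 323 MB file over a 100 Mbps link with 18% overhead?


Effective throughput = 100 * (1 - 18/100) = 82 Mbps
File size in Mb = 323 * 8 = 2584 Mb
Time = 2584 / 82
Time = 31.5122 seconds


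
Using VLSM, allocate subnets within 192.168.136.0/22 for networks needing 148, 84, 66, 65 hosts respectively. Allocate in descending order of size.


148 hosts -> /24 (254 usable): 192.168.136.0/24
84 hosts -> /25 (126 usable): 192.168.137.0/25
66 hosts -> /25 (126 usable): 192.168.137.128/25
65 hosts -> /25 (126 usable): 192.168.138.0/25
Allocation: 192.168.136.0/24 (148 hosts, 254 usable); 192.168.137.0/25 (84 hosts, 126 usable); 192.168.137.128/25 (66 hosts, 126 usable); 192.168.138.0/25 (65 hosts, 126 usable)


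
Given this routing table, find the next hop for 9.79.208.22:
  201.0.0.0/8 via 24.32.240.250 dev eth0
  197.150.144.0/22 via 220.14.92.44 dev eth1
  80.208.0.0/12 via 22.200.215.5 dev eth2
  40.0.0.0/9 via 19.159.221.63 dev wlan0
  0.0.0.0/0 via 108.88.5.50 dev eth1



Longest prefix match for 9.79.208.22:
  /8 201.0.0.0: no
  /22 197.150.144.0: no
  /12 80.208.0.0: no
  /9 40.0.0.0: no
  /0 0.0.0.0: MATCH
Selected: next-hop 108.88.5.50 via eth1 (matched /0)


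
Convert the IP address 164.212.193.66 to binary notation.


164 = 10100100
212 = 11010100
193 = 11000001
66 = 01000010
Binary: 10100100.11010100.11000001.01000010


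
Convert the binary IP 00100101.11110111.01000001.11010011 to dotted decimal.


00100101 = 37
11110111 = 247
01000001 = 65
11010011 = 211
IP: 37.247.65.211


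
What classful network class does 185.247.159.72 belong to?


First octet: 185
Binary: 10111001
10xxxxxx -> Class B (128-191)
Class B, default mask 255.255.0.0 (/16)


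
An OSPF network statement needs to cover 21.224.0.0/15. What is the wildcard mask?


Subnet mask: 255.254.0.0
Wildcard = 255.255.255.255 - subnet mask
255 - 255 = 0
255 - 254 = 1
255 - 0 = 255
255 - 0 = 255
Wildcard: 0.1.255.255


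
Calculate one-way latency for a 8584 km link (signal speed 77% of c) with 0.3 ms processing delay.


Speed = 0.77 * 3e5 km/s = 231000 km/s
Propagation delay = 8584 / 231000 = 0.0372 s = 37.1602 ms
Processing delay = 0.3 ms
Total one-way latency = 37.4602 ms


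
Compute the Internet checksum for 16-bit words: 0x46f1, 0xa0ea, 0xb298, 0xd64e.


Sum all words (with carry folding):
+ 0x46f1 = 0x46f1
+ 0xa0ea = 0xe7db
+ 0xb298 = 0x9a74
+ 0xd64e = 0x70c3
One's complement: ~0x70c3
Checksum = 0x8f3c


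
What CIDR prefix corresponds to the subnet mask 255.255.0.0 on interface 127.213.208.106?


Binary: 11111111.11111111.00000000.00000000
Count leading 1s
Prefix: /16


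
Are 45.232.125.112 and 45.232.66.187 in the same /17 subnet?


Mask: 255.255.128.0
45.232.125.112 AND mask = 45.232.0.0
45.232.66.187 AND mask = 45.232.0.0
Yes, same subnet (45.232.0.0)


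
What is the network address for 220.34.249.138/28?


IP:   11011100.00100010.11111001.10001010
Mask: 11111111.11111111.11111111.11110000
AND operation:
Net:  11011100.00100010.11111001.10000000
Network: 220.34.249.128/28


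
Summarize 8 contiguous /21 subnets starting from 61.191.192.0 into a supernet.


Original prefix: /21
Number of subnets: 8 = 2^3
New prefix = 21 - 3 = 18
Supernet: 61.191.192.0/18


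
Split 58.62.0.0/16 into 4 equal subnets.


New prefix = 16 + 2 = 18
Each subnet has 16384 addresses
  58.62.0.0/18
  58.62.64.0/18
  58.62.128.0/18
  58.62.192.0/18
Subnets: 58.62.0.0/18, 58.62.64.0/18, 58.62.128.0/18, 58.62.192.0/18


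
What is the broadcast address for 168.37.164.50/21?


Network: 168.37.160.0/21
Host bits = 11
Set all host bits to 1:
Broadcast: 168.37.167.255


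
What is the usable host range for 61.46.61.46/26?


Network: 61.46.61.0
Broadcast: 61.46.61.63
First usable = network + 1
Last usable = broadcast - 1
Range: 61.46.61.1 to 61.46.61.62


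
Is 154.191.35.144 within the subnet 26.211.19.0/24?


Subnet network: 26.211.19.0
Test IP AND mask: 154.191.35.0
No, 154.191.35.144 is not in 26.211.19.0/24


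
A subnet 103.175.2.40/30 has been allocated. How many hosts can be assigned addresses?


Host bits = 32 - 30 = 2
Total addresses = 2^2 = 4
Usable = total - 2 (network and broadcast)
Usable hosts: 2


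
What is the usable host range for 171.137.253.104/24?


Network: 171.137.253.0
Broadcast: 171.137.253.255
First usable = network + 1
Last usable = broadcast - 1
Range: 171.137.253.1 to 171.137.253.254


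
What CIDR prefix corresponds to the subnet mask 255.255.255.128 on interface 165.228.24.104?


Binary: 11111111.11111111.11111111.10000000
Count leading 1s
Prefix: /25


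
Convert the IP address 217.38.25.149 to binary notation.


217 = 11011001
38 = 00100110
25 = 00011001
149 = 10010101
Binary: 11011001.00100110.00011001.10010101


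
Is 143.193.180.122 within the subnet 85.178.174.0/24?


Subnet network: 85.178.174.0
Test IP AND mask: 143.193.180.0
No, 143.193.180.122 is not in 85.178.174.0/24


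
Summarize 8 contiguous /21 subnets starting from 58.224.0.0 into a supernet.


Original prefix: /21
Number of subnets: 8 = 2^3
New prefix = 21 - 3 = 18
Supernet: 58.224.0.0/18


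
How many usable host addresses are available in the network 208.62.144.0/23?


Host bits = 32 - 23 = 9
Total addresses = 2^9 = 512
Usable = total - 2 (network and broadcast)
Usable hosts: 510


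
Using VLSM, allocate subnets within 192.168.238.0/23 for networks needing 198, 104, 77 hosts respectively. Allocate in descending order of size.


198 hosts -> /24 (254 usable): 192.168.238.0/24
104 hosts -> /25 (126 usable): 192.168.239.0/25
77 hosts -> /25 (126 usable): 192.168.239.128/25
Allocation: 192.168.238.0/24 (198 hosts, 254 usable); 192.168.239.0/25 (104 hosts, 126 usable); 192.168.239.128/25 (77 hosts, 126 usable)


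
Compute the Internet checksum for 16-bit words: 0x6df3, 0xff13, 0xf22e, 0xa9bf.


Sum all words (with carry folding):
+ 0x6df3 = 0x6df3
+ 0xff13 = 0x6d07
+ 0xf22e = 0x5f36
+ 0xa9bf = 0x08f6
One's complement: ~0x08f6
Checksum = 0xf709


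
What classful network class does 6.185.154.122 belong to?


First octet: 6
Binary: 00000110
0xxxxxxx -> Class A (1-126)
Class A, default mask 255.0.0.0 (/8)


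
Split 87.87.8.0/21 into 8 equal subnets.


New prefix = 21 + 3 = 24
Each subnet has 256 addresses
  87.87.8.0/24
  87.87.9.0/24
  87.87.10.0/24
  87.87.11.0/24
  87.87.12.0/24
  87.87.13.0/24
  87.87.14.0/24
  87.87.15.0/24
Subnets: 87.87.8.0/24, 87.87.9.0/24, 87.87.10.0/24, 87.87.11.0/24, 87.87.12.0/24, 87.87.13.0/24, 87.87.14.0/24, 87.87.15.0/24


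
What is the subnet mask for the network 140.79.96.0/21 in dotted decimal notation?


/21 means 21 network bits, 11 host bits
Binary: 11111111111111111111100000000000
Mask: 255.255.248.0


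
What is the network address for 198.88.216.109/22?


IP:   11000110.01011000.11011000.01101101
Mask: 11111111.11111111.11111100.00000000
AND operation:
Net:  11000110.01011000.11011000.00000000
Network: 198.88.216.0/22


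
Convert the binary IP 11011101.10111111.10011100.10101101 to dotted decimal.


11011101 = 221
10111111 = 191
10011100 = 156
10101101 = 173
IP: 221.191.156.173


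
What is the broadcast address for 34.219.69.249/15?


Network: 34.218.0.0/15
Host bits = 17
Set all host bits to 1:
Broadcast: 34.219.255.255


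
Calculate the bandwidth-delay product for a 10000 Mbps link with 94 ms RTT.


BDP = bandwidth * RTT
= 10000 Mbps * 94 ms
= 10000 * 1e6 * 94 / 1000 bits
= 940000000 bits
= 117500000 bytes
= 114746.0938 KB
BDP = 940000000 bits (117500000 bytes)


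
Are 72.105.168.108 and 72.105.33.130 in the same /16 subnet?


Mask: 255.255.0.0
72.105.168.108 AND mask = 72.105.0.0
72.105.33.130 AND mask = 72.105.0.0
Yes, same subnet (72.105.0.0)


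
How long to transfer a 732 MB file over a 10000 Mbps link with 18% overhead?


Effective throughput = 10000 * (1 - 18/100) = 8200 Mbps
File size in Mb = 732 * 8 = 5856 Mb
Time = 5856 / 8200
Time = 0.7141 seconds


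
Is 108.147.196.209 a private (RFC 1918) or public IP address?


RFC 1918 private ranges:
  10.0.0.0/8 (10.0.0.0 - 10.255.255.255)
  172.16.0.0/12 (172.16.0.0 - 172.31.255.255)
  192.168.0.0/16 (192.168.0.0 - 192.168.255.255)
Public (not in any RFC 1918 range)


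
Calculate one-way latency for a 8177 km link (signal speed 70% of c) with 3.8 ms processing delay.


Speed = 0.7 * 3e5 km/s = 210000 km/s
Propagation delay = 8177 / 210000 = 0.0389 s = 38.9381 ms
Processing delay = 3.8 ms
Total one-way latency = 42.7381 ms


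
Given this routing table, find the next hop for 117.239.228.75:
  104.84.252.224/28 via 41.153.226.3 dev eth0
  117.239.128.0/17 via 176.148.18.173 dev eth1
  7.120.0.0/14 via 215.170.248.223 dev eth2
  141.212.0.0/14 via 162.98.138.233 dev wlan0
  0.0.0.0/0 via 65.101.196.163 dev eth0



Longest prefix match for 117.239.228.75:
  /28 104.84.252.224: no
  /17 117.239.128.0: MATCH
  /14 7.120.0.0: no
  /14 141.212.0.0: no
  /0 0.0.0.0: MATCH
Selected: next-hop 176.148.18.173 via eth1 (matched /17)


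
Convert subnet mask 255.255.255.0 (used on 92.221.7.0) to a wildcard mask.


Subnet mask: 255.255.255.0
Wildcard = 255.255.255.255 - subnet mask
255 - 255 = 0
255 - 255 = 0
255 - 255 = 0
255 - 0 = 255
Wildcard: 0.0.0.255


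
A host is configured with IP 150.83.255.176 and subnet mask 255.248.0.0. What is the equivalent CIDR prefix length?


Binary: 11111111.11111000.00000000.00000000
Count leading 1s
Prefix: /13


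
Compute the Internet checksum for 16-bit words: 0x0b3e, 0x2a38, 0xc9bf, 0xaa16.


Sum all words (with carry folding):
+ 0x0b3e = 0x0b3e
+ 0x2a38 = 0x3576
+ 0xc9bf = 0xff35
+ 0xaa16 = 0xa94c
One's complement: ~0xa94c
Checksum = 0x56b3


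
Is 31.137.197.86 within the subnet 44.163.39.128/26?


Subnet network: 44.163.39.128
Test IP AND mask: 31.137.197.64
No, 31.137.197.86 is not in 44.163.39.128/26


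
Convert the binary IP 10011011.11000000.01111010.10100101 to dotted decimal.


10011011 = 155
11000000 = 192
01111010 = 122
10100101 = 165
IP: 155.192.122.165


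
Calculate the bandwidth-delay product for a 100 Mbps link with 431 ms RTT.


BDP = bandwidth * RTT
= 100 Mbps * 431 ms
= 100 * 1e6 * 431 / 1000 bits
= 43100000 bits
= 5387500 bytes
= 5261.2305 KB
BDP = 43100000 bits (5387500 bytes)


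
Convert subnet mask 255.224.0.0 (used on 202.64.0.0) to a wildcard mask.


Subnet mask: 255.224.0.0
Wildcard = 255.255.255.255 - subnet mask
255 - 255 = 0
255 - 224 = 31
255 - 0 = 255
255 - 0 = 255
Wildcard: 0.31.255.255


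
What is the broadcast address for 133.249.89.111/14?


Network: 133.248.0.0/14
Host bits = 18
Set all host bits to 1:
Broadcast: 133.251.255.255


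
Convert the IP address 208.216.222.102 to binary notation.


208 = 11010000
216 = 11011000
222 = 11011110
102 = 01100110
Binary: 11010000.11011000.11011110.01100110


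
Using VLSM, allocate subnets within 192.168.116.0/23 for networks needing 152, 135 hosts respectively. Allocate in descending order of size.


152 hosts -> /24 (254 usable): 192.168.116.0/24
135 hosts -> /24 (254 usable): 192.168.117.0/24
Allocation: 192.168.116.0/24 (152 hosts, 254 usable); 192.168.117.0/24 (135 hosts, 254 usable)


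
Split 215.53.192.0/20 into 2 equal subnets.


New prefix = 20 + 1 = 21
Each subnet has 2048 addresses
  215.53.192.0/21
  215.53.200.0/21
Subnets: 215.53.192.0/21, 215.53.200.0/21


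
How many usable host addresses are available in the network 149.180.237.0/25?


Host bits = 32 - 25 = 7
Total addresses = 2^7 = 128
Usable = total - 2 (network and broadcast)
Usable hosts: 126


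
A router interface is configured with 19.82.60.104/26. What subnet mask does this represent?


/26 means 26 network bits, 6 host bits
Binary: 11111111111111111111111111000000
Mask: 255.255.255.192


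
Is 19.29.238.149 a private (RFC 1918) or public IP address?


RFC 1918 private ranges:
  10.0.0.0/8 (10.0.0.0 - 10.255.255.255)
  172.16.0.0/12 (172.16.0.0 - 172.31.255.255)
  192.168.0.0/16 (192.168.0.0 - 192.168.255.255)
Public (not in any RFC 1918 range)


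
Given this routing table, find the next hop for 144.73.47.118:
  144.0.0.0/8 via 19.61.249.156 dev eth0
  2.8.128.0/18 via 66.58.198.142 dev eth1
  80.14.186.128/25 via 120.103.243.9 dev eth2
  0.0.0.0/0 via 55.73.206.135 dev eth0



Longest prefix match for 144.73.47.118:
  /8 144.0.0.0: MATCH
  /18 2.8.128.0: no
  /25 80.14.186.128: no
  /0 0.0.0.0: MATCH
Selected: next-hop 19.61.249.156 via eth0 (matched /8)


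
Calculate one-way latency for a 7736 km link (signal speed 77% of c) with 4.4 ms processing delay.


Speed = 0.77 * 3e5 km/s = 231000 km/s
Propagation delay = 7736 / 231000 = 0.0335 s = 33.4892 ms
Processing delay = 4.4 ms
Total one-way latency = 37.8892 ms


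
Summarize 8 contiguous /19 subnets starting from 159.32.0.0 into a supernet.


Original prefix: /19
Number of subnets: 8 = 2^3
New prefix = 19 - 3 = 16
Supernet: 159.32.0.0/16


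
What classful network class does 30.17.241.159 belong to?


First octet: 30
Binary: 00011110
0xxxxxxx -> Class A (1-126)
Class A, default mask 255.0.0.0 (/8)


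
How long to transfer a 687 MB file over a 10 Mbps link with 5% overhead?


Effective throughput = 10 * (1 - 5/100) = 9.5 Mbps
File size in Mb = 687 * 8 = 5496 Mb
Time = 5496 / 9.5
Time = 578.5263 seconds


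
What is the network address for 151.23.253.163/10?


IP:   10010111.00010111.11111101.10100011
Mask: 11111111.11000000.00000000.00000000
AND operation:
Net:  10010111.00000000.00000000.00000000
Network: 151.0.0.0/10


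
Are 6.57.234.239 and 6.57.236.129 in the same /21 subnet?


Mask: 255.255.248.0
6.57.234.239 AND mask = 6.57.232.0
6.57.236.129 AND mask = 6.57.232.0
Yes, same subnet (6.57.232.0)


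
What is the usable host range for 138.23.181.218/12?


Network: 138.16.0.0
Broadcast: 138.31.255.255
First usable = network + 1
Last usable = broadcast - 1
Range: 138.16.0.1 to 138.31.255.254


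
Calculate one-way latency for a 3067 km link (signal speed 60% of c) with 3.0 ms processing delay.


Speed = 0.6 * 3e5 km/s = 180000 km/s
Propagation delay = 3067 / 180000 = 0.017 s = 17.0389 ms
Processing delay = 3.0 ms
Total one-way latency = 20.0389 ms


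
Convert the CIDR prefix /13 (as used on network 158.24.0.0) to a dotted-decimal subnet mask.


/13 means 13 network bits, 19 host bits
Binary: 11111111111110000000000000000000
Mask: 255.248.0.0


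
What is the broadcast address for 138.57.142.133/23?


Network: 138.57.142.0/23
Host bits = 9
Set all host bits to 1:
Broadcast: 138.57.143.255


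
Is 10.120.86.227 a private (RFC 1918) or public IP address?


RFC 1918 private ranges:
  10.0.0.0/8 (10.0.0.0 - 10.255.255.255)
  172.16.0.0/12 (172.16.0.0 - 172.31.255.255)
  192.168.0.0/16 (192.168.0.0 - 192.168.255.255)
Private (in 10.0.0.0/8)


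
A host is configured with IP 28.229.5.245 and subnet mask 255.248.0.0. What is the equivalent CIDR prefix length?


Binary: 11111111.11111000.00000000.00000000
Count leading 1s
Prefix: /13


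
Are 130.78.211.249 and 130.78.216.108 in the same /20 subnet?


Mask: 255.255.240.0
130.78.211.249 AND mask = 130.78.208.0
130.78.216.108 AND mask = 130.78.208.0
Yes, same subnet (130.78.208.0)


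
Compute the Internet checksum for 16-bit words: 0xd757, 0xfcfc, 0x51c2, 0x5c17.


Sum all words (with carry folding):
+ 0xd757 = 0xd757
+ 0xfcfc = 0xd454
+ 0x51c2 = 0x2617
+ 0x5c17 = 0x822e
One's complement: ~0x822e
Checksum = 0x7dd1


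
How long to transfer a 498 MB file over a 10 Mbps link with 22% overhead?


Effective throughput = 10 * (1 - 22/100) = 7.8 Mbps
File size in Mb = 498 * 8 = 3984 Mb
Time = 3984 / 7.8
Time = 510.7692 seconds


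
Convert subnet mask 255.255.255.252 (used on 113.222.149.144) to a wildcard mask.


Subnet mask: 255.255.255.252
Wildcard = 255.255.255.255 - subnet mask
255 - 255 = 0
255 - 255 = 0
255 - 255 = 0
255 - 252 = 3
Wildcard: 0.0.0.3


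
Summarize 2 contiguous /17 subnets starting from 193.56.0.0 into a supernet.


Original prefix: /17
Number of subnets: 2 = 2^1
New prefix = 17 - 1 = 16
Supernet: 193.56.0.0/16


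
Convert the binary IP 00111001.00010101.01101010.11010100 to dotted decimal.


00111001 = 57
00010101 = 21
01101010 = 106
11010100 = 212
IP: 57.21.106.212


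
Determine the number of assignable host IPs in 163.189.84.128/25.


Host bits = 32 - 25 = 7
Total addresses = 2^7 = 128
Usable = total - 2 (network and broadcast)
Usable hosts: 126


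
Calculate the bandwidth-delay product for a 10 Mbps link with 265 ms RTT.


BDP = bandwidth * RTT
= 10 Mbps * 265 ms
= 10 * 1e6 * 265 / 1000 bits
= 2650000 bits
= 331250 bytes
= 323.4863 KB
BDP = 2650000 bits (331250 bytes)


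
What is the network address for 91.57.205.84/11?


IP:   01011011.00111001.11001101.01010100
Mask: 11111111.11100000.00000000.00000000
AND operation:
Net:  01011011.00100000.00000000.00000000
Network: 91.32.0.0/11


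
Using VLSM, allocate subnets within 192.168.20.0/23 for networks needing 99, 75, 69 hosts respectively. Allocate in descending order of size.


99 hosts -> /25 (126 usable): 192.168.20.0/25
75 hosts -> /25 (126 usable): 192.168.20.128/25
69 hosts -> /25 (126 usable): 192.168.21.0/25
Allocation: 192.168.20.0/25 (99 hosts, 126 usable); 192.168.20.128/25 (75 hosts, 126 usable); 192.168.21.0/25 (69 hosts, 126 usable)


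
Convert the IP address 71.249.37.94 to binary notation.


71 = 01000111
249 = 11111001
37 = 00100101
94 = 01011110
Binary: 01000111.11111001.00100101.01011110


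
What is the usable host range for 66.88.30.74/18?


Network: 66.88.0.0
Broadcast: 66.88.63.255
First usable = network + 1
Last usable = broadcast - 1
Range: 66.88.0.1 to 66.88.63.254


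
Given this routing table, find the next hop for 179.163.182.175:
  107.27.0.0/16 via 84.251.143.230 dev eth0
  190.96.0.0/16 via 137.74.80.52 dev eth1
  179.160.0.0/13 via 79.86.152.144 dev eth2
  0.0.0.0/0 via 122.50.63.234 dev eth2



Longest prefix match for 179.163.182.175:
  /16 107.27.0.0: no
  /16 190.96.0.0: no
  /13 179.160.0.0: MATCH
  /0 0.0.0.0: MATCH
Selected: next-hop 79.86.152.144 via eth2 (matched /13)


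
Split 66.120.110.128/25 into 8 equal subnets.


New prefix = 25 + 3 = 28
Each subnet has 16 addresses
  66.120.110.128/28
  66.120.110.144/28
  66.120.110.160/28
  66.120.110.176/28
  66.120.110.192/28
  66.120.110.208/28
  66.120.110.224/28
  66.120.110.240/28
Subnets: 66.120.110.128/28, 66.120.110.144/28, 66.120.110.160/28, 66.120.110.176/28, 66.120.110.192/28, 66.120.110.208/28, 66.120.110.224/28, 66.120.110.240/28


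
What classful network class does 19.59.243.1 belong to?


First octet: 19
Binary: 00010011
0xxxxxxx -> Class A (1-126)
Class A, default mask 255.0.0.0 (/8)


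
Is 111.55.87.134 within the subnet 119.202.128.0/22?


Subnet network: 119.202.128.0
Test IP AND mask: 111.55.84.0
No, 111.55.87.134 is not in 119.202.128.0/22


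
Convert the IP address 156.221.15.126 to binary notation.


156 = 10011100
221 = 11011101
15 = 00001111
126 = 01111110
Binary: 10011100.11011101.00001111.01111110


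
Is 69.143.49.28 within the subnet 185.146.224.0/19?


Subnet network: 185.146.224.0
Test IP AND mask: 69.143.32.0
No, 69.143.49.28 is not in 185.146.224.0/19


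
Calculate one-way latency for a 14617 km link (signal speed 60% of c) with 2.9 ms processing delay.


Speed = 0.6 * 3e5 km/s = 180000 km/s
Propagation delay = 14617 / 180000 = 0.0812 s = 81.2056 ms
Processing delay = 2.9 ms
Total one-way latency = 84.1056 ms


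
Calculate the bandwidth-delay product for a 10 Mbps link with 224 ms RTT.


BDP = bandwidth * RTT
= 10 Mbps * 224 ms
= 10 * 1e6 * 224 / 1000 bits
= 2240000 bits
= 280000 bytes
= 273.4375 KB
BDP = 2240000 bits (280000 bytes)


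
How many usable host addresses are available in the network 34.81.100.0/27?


Host bits = 32 - 27 = 5
Total addresses = 2^5 = 32
Usable = total - 2 (network and broadcast)
Usable hosts: 30


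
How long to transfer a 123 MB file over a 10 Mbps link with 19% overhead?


Effective throughput = 10 * (1 - 19/100) = 8.1 Mbps
File size in Mb = 123 * 8 = 984 Mb
Time = 984 / 8.1
Time = 121.4815 seconds


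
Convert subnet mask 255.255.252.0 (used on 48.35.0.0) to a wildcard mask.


Subnet mask: 255.255.252.0
Wildcard = 255.255.255.255 - subnet mask
255 - 255 = 0
255 - 255 = 0
255 - 252 = 3
255 - 0 = 255
Wildcard: 0.0.3.255


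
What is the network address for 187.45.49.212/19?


IP:   10111011.00101101.00110001.11010100
Mask: 11111111.11111111.11100000.00000000
AND operation:
Net:  10111011.00101101.00100000.00000000
Network: 187.45.32.0/19


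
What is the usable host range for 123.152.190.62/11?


Network: 123.128.0.0
Broadcast: 123.159.255.255
First usable = network + 1
Last usable = broadcast - 1
Range: 123.128.0.1 to 123.159.255.254


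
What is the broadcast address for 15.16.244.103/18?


Network: 15.16.192.0/18
Host bits = 14
Set all host bits to 1:
Broadcast: 15.16.255.255


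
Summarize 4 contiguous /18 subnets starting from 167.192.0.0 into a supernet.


Original prefix: /18
Number of subnets: 4 = 2^2
New prefix = 18 - 2 = 16
Supernet: 167.192.0.0/16


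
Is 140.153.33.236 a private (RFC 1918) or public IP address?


RFC 1918 private ranges:
  10.0.0.0/8 (10.0.0.0 - 10.255.255.255)
  172.16.0.0/12 (172.16.0.0 - 172.31.255.255)
  192.168.0.0/16 (192.168.0.0 - 192.168.255.255)
Public (not in any RFC 1918 range)


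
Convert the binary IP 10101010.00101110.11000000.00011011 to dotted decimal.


10101010 = 170
00101110 = 46
11000000 = 192
00011011 = 27
IP: 170.46.192.27


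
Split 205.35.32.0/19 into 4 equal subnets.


New prefix = 19 + 2 = 21
Each subnet has 2048 addresses
  205.35.32.0/21
  205.35.40.0/21
  205.35.48.0/21
  205.35.56.0/21
Subnets: 205.35.32.0/21, 205.35.40.0/21, 205.35.48.0/21, 205.35.56.0/21


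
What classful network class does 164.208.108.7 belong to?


First octet: 164
Binary: 10100100
10xxxxxx -> Class B (128-191)
Class B, default mask 255.255.0.0 (/16)


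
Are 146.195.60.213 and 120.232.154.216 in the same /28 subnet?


Mask: 255.255.255.240
146.195.60.213 AND mask = 146.195.60.208
120.232.154.216 AND mask = 120.232.154.208
No, different subnets (146.195.60.208 vs 120.232.154.208)


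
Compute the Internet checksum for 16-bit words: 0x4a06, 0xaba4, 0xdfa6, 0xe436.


Sum all words (with carry folding):
+ 0x4a06 = 0x4a06
+ 0xaba4 = 0xf5aa
+ 0xdfa6 = 0xd551
+ 0xe436 = 0xb988
One's complement: ~0xb988
Checksum = 0x4677


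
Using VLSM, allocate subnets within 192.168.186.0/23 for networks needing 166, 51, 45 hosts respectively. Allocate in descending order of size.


166 hosts -> /24 (254 usable): 192.168.186.0/24
51 hosts -> /26 (62 usable): 192.168.187.0/26
45 hosts -> /26 (62 usable): 192.168.187.64/26
Allocation: 192.168.186.0/24 (166 hosts, 254 usable); 192.168.187.0/26 (51 hosts, 62 usable); 192.168.187.64/26 (45 hosts, 62 usable)


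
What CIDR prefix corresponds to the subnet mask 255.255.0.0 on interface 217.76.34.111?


Binary: 11111111.11111111.00000000.00000000
Count leading 1s
Prefix: /16


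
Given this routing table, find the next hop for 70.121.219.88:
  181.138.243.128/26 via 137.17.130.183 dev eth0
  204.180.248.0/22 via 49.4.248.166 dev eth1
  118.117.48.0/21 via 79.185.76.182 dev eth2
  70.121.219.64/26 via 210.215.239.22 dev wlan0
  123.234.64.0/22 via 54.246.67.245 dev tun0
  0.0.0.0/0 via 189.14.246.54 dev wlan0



Longest prefix match for 70.121.219.88:
  /26 181.138.243.128: no
  /22 204.180.248.0: no
  /21 118.117.48.0: no
  /26 70.121.219.64: MATCH
  /22 123.234.64.0: no
  /0 0.0.0.0: MATCH
Selected: next-hop 210.215.239.22 via wlan0 (matched /26)


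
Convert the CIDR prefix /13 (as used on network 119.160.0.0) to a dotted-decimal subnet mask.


/13 means 13 network bits, 19 host bits
Binary: 11111111111110000000000000000000
Mask: 255.248.0.0


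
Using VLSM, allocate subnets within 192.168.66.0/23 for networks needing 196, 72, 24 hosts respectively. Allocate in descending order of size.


196 hosts -> /24 (254 usable): 192.168.66.0/24
72 hosts -> /25 (126 usable): 192.168.67.0/25
24 hosts -> /27 (30 usable): 192.168.67.128/27
Allocation: 192.168.66.0/24 (196 hosts, 254 usable); 192.168.67.0/25 (72 hosts, 126 usable); 192.168.67.128/27 (24 hosts, 30 usable)


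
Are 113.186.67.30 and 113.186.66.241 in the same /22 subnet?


Mask: 255.255.252.0
113.186.67.30 AND mask = 113.186.64.0
113.186.66.241 AND mask = 113.186.64.0
Yes, same subnet (113.186.64.0)


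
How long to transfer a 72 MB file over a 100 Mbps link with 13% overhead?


Effective throughput = 100 * (1 - 13/100) = 87 Mbps
File size in Mb = 72 * 8 = 576 Mb
Time = 576 / 87
Time = 6.6207 seconds
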